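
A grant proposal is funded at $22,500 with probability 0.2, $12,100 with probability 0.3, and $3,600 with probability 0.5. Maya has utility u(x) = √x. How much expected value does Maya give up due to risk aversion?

E[u] = 0.2·√22500 + 0.3·√12100 + 0.5·√3600 = 0.2·150 + 0.3·110 + 0.5·60 = 93
CE = (93)² = 8649
Risk premium = EV − CE = 9930 − 8649 = 1281

$1,281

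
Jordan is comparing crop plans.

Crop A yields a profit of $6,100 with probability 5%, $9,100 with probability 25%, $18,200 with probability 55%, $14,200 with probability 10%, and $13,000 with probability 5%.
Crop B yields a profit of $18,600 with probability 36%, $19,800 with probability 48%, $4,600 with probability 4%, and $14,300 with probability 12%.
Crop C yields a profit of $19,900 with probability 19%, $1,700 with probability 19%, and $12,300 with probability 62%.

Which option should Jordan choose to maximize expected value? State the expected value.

Crop B ($18,100)

Crop A = 0.05 × 6100 + 0.25 × 9100 + 0.55 × 18200 + 0.1 × 14200 + 0.05 × 13000 = 305 + 2275 + 10010 + 1420 + 650 = 14660
Crop B = 0.36 × 18600 + 0.48 × 19800 + 0.04 × 4600 + 0.12 × 14300 = 6696 + 9504 + 184 + 1716 = 18100
Crop C = 0.19 × 19900 + 0.19 × 1700 + 0.62 × 12300 = 3781 + 323 + 7626 = 11730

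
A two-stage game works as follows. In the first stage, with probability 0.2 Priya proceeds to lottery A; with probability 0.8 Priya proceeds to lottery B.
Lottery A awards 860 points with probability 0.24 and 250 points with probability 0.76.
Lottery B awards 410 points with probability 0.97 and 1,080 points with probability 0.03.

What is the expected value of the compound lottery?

423.36 points

EV(A) = 0.24 × 860 + 0.76 × 250 = 206.4 + 190 = 396.4
EV(B) = 0.97 × 410 + 0.03 × 1080 = 397.7 + 32.4 = 430.1
Overall = 0.2 × 396.4 + 0.8 × 430.1 = 79.28 + 344.08 = 423.36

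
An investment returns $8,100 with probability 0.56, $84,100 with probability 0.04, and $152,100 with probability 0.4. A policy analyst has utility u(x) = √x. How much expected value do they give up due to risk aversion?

E[u] = 0.56·√8100 + 0.04·√84100 + 0.4·√152100 = 0.56·90 + 0.04·290 + 0.4·390 = 218
CE = (218)² = 47524
Risk premium = EV − CE = 68740 − 47524 = 21216

$21,216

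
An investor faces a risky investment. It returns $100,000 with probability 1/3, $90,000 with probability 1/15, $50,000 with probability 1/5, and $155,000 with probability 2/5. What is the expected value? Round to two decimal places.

$111,333.33

EV = 1/3 × 100000 + 1/15 × 90000 + 1/5 × 50000 + 2/5 × 155000 = 33333.3333 + 6000 + 10000 + 62000 = 111333.3333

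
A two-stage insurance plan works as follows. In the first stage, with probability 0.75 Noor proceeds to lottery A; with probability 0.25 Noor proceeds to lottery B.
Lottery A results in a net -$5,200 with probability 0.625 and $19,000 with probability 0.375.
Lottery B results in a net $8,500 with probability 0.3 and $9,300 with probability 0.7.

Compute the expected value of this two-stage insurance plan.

EV(A) = 0.625 × (-5200) + 0.375 × 19000 = -3250 + 7125 = 3875
EV(B) = 0.3 × 8500 + 0.7 × 9300 = 2550 + 6510 = 9060
Overall = 0.75 × 3875 + 0.25 × 9060 = 2906.25 + 2265 = 5171.25

$5,171.25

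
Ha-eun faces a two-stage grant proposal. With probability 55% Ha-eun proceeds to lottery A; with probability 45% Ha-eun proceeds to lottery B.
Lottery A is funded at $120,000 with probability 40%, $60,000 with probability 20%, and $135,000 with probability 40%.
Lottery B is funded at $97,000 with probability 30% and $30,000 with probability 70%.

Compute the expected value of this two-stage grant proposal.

EV(A) = 0.4 × 120000 + 0.2 × 60000 + 0.4 × 135000 = 48000 + 12000 + 54000 = 114000
EV(B) = 0.3 × 97000 + 0.7 × 30000 = 29100 + 21000 = 50100
Overall = 0.55 × 114000 + 0.45 × 50100 = 62700 + 22545 = 85245

$85,245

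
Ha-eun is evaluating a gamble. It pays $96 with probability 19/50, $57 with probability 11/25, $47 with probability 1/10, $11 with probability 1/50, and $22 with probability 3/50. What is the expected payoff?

$67.80

EV = 19/50 × 96 + 11/25 × 57 + 1/10 × 47 + 1/50 × 11 + 3/50 × 22 = 36.48 + 25.08 + 4.7 + 0.22 + 1.32 = 67.8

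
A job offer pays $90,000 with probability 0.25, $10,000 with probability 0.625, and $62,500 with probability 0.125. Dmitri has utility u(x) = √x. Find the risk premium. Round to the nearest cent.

$8,085.94

E[u] = 0.25·√90000 + 0.625·√10000 + 0.125·√62500 = 0.25·300 + 0.625·100 + 0.125·250 = 168.75
CE = (168.75)² = 28476.5625
Risk premium = EV − CE = 36562.5 − 28476.5625 = 8085.9375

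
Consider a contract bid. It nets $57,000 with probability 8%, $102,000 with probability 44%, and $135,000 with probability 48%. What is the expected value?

$114,240

EV = 0.08 × 57000 + 0.44 × 102000 + 0.48 × 135000 = 4560 + 44880 + 64800 = 114240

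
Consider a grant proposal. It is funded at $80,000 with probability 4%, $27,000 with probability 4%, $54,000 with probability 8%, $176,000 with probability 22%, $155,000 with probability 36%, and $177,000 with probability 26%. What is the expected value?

EV = 0.04 × 80000 + 0.04 × 27000 + 0.08 × 54000 + 0.22 × 176000 + 0.36 × 155000 + 0.26 × 177000 = 3200 + 1080 + 4320 + 38720 + 55800 + 46020 = 149140

$149,140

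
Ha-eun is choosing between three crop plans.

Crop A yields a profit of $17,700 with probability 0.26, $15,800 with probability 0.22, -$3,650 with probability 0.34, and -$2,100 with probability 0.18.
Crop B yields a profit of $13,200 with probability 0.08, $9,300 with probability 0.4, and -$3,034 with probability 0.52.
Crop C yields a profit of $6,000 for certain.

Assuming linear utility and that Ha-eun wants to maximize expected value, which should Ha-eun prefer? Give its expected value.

Crop A ($6,459)

Crop A = 0.26 × 17700 + 0.22 × 15800 + 0.34 × (-3650) + 0.18 × (-2100) = 4602 + 3476 − 1241 − 378 = 6459
Crop B = 0.08 × 13200 + 0.4 × 9300 + 0.52 × (-3034) = 1056 + 3720 − 1577.68 = 3198.32
Crop C: 6000 (certain)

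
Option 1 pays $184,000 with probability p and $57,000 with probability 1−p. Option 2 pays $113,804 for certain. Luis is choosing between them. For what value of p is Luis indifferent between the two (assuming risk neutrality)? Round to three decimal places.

p·184000 + (1−p)·57000 = 113804
127000p + 57000 = 113804
p = (113804 − 57000) / 127000

p = 0.447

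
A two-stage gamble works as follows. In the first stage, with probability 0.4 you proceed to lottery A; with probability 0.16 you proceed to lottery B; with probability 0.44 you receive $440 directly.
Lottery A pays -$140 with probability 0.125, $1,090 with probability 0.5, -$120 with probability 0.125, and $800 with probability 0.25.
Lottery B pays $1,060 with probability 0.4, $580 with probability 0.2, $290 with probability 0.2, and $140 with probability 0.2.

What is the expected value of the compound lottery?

EV(A) = 0.125 × (-140) + 0.5 × 1090 + 0.125 × (-120) + 0.25 × 800 = -17.5 + 545 − 15 + 200 = 712.5
EV(B) = 0.4 × 1060 + 0.2 × 580 + 0.2 × 290 + 0.2 × 140 = 424 + 116 + 58 + 28 = 626
Branch C: 440 (certain)
Overall = 0.4 × 712.5 + 0.16 × 626 + 0.44 × 440 = 285 + 100.16 + 193.6 = 578.76

$578.76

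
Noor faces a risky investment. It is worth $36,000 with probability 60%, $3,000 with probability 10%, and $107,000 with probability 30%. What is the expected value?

$54,000

EV = 0.6 × 36000 + 0.1 × 3000 + 0.3 × 107000 = 21600 + 300 + 32100 = 54000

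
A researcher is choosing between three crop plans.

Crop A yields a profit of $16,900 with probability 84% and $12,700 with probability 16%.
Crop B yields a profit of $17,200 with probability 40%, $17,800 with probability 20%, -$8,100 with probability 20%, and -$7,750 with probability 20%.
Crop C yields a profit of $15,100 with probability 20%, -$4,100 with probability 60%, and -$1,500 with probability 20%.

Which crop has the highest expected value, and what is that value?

Crop A ($16,228)

Crop A = 0.84 × 16900 + 0.16 × 12700 = 14196 + 2032 = 16228
Crop B = 0.4 × 17200 + 0.2 × 17800 + 0.2 × (-8100) + 0.2 × (-7750) = 6880 + 3560 − 1620 − 1550 = 7270
Crop C = 0.2 × 15100 + 0.6 × (-4100) + 0.2 × (-1500) = 3020 − 2460 − 300 = 260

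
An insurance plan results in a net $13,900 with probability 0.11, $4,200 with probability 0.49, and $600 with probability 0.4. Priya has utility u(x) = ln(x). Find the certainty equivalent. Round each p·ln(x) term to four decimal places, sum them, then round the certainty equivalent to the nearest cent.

$2,199.97

E[u] = 0.11·ln(13900) + 0.49·ln(4200) + 0.4·ln(600) = 1.0494 + 4.0880 + 2.5588 = 7.6962
CE = e^7.6962 ≈ 2199.97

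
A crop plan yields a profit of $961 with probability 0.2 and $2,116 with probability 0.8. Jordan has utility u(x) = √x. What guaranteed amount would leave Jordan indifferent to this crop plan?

E[u] = 0.2·√961 + 0.8·√2116 = 0.2·31 + 0.8·46 = 43
CE = (43)² = 1849

$1,849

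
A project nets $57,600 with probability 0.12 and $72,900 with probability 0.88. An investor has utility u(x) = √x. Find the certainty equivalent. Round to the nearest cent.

E[u] = 0.12·√57600 + 0.88·√72900 = 0.12·240 + 0.88·270 = 266.4
CE = (266.4)² = 70968.96

$70,968.96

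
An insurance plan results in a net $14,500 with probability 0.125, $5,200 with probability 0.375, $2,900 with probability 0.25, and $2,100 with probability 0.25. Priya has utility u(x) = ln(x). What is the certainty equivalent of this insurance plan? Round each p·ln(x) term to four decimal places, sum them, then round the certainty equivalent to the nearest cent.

$4,072.04

E[u] = 0.125·ln(14500) + 0.375·ln(5200) + 0.25·ln(2900) + 0.25·ln(2100) = 1.1977 + 3.2087 + 1.9931 + 1.9124 = 8.3119
CE = e^8.3119 ≈ 4072.04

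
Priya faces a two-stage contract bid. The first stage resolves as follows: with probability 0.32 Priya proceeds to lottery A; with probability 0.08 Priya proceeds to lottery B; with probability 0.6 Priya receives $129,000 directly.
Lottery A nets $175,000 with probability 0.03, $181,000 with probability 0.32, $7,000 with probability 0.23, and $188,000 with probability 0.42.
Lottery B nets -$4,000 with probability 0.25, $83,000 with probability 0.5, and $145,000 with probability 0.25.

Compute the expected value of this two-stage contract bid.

$129,536.80

EV(A) = 0.03 × 175000 + 0.32 × 181000 + 0.23 × 7000 + 0.42 × 188000 = 5250 + 57920 + 1610 + 78960 = 143740
EV(B) = 0.25 × (-4000) + 0.5 × 83000 + 0.25 × 145000 = -1000 + 41500 + 36250 = 76750
Branch C: 129000 (certain)
Overall = 0.32 × 143740 + 0.08 × 76750 + 0.6 × 129000 = 45996.8 + 6140 + 77400 = 129536.8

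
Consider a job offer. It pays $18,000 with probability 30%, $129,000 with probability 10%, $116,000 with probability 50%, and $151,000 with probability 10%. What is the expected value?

EV = 0.3 × 18000 + 0.1 × 129000 + 0.5 × 116000 + 0.1 × 151000 = 5400 + 12900 + 58000 + 15100 = 91400

$91,400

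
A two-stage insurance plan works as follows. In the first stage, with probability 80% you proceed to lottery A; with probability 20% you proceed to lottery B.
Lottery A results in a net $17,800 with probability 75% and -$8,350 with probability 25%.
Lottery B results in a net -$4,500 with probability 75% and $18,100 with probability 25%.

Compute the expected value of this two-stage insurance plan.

$9,240

EV(A) = 0.75 × 17800 + 0.25 × (-8350) = 13350 − 2087.5 = 11262.5
EV(B) = 0.75 × (-4500) + 0.25 × 18100 = -3375 + 4525 = 1150
Overall = 0.8 × 11262.5 + 0.2 × 1150 = 9010 + 230 = 9240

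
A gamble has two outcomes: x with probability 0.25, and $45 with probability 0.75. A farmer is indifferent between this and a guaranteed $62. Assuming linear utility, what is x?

0.25·x + 0.75·45 = 62
0.25·x = 62 − 33.75 = 28.25
x = 28.25 / 0.25 = 113

x = $113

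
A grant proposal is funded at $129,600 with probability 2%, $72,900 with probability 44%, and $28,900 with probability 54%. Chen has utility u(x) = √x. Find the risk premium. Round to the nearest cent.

$2,837.16

E[u] = 0.02·√129600 + 0.44·√72900 + 0.54·√28900 = 0.02·360 + 0.44·270 + 0.54·170 = 217.8
CE = (217.8)² = 47436.84
Risk premium = EV − CE = 50274 − 47436.84 = 2837.16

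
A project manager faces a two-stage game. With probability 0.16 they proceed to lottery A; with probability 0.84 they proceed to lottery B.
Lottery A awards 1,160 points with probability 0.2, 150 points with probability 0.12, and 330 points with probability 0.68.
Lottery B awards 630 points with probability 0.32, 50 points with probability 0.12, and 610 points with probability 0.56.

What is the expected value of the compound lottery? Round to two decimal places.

537.23 points

EV(A) = 0.2 × 1160 + 0.12 × 150 + 0.68 × 330 = 232 + 18 + 224.4 = 474.4
EV(B) = 0.32 × 630 + 0.12 × 50 + 0.56 × 610 = 201.6 + 6 + 341.6 = 549.2
Overall = 0.16 × 474.4 + 0.84 × 549.2 = 75.904 + 461.328 = 537.232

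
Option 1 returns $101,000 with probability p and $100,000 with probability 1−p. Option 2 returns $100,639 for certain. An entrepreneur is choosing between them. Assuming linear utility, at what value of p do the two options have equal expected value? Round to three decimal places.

p·101000 + (1−p)·100000 = 100639
1000p + 100000 = 100639
p = (100639 − 100000) / 1000

p = 0.639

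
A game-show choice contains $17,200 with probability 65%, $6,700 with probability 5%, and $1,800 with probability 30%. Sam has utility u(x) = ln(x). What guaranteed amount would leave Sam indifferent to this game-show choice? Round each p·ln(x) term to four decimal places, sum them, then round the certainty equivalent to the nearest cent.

$8,336.51

E[u] = 0.65·ln(17200) + 0.05·ln(6700) + 0.3·ln(1800) = 6.3392 + 0.4405 + 2.2487 = 9.0284
CE = e^9.0284 ≈ 8336.51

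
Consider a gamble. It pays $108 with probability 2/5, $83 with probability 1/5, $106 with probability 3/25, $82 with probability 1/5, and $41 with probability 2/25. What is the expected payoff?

$92.20

EV = 2/5 × 108 + 1/5 × 83 + 3/25 × 106 + 1/5 × 82 + 2/25 × 41 = 43.2 + 16.6 + 12.72 + 16.4 + 3.28 = 92.2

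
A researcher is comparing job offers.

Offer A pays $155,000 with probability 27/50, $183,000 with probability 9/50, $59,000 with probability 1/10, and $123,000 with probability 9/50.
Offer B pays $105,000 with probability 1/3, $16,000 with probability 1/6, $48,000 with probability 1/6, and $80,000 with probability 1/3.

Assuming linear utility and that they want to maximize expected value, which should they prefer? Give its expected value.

Offer A ($144,680)

Offer A = 27/50 × 155000 + 9/50 × 183000 + 1/10 × 59000 + 9/50 × 123000 = 83700 + 32940 + 5900 + 22140 = 144680
Offer B = 1/3 × 105000 + 1/6 × 16000 + 1/6 × 48000 + 1/3 × 80000 = 35000 + 2666.6667 + 8000 + 26666.6667 = 72333.3333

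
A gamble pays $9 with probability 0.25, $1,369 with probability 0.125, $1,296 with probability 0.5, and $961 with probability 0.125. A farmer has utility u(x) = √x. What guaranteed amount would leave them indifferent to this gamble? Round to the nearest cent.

E[u] = 0.25·√9 + 0.125·√1369 + 0.5·√1296 + 0.125·√961 = 0.25·3 + 0.125·37 + 0.5·36 + 0.125·31 = 27.25
CE = (27.25)² = 742.5625

$742.56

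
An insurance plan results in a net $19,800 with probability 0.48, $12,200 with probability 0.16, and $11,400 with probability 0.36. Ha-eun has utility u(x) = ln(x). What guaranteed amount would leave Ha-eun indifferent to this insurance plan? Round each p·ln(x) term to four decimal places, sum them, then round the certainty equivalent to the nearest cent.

$15,020.93

E[u] = 0.48·ln(19800) + 0.16·ln(12200) + 0.36·ln(11400) = 4.7488 + 1.5055 + 3.3629 = 9.6172
CE = e^9.6172 ≈ 15020.93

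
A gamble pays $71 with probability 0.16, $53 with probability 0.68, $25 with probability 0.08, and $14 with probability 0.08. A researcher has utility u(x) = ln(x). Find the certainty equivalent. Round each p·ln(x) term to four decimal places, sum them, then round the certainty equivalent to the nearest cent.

$47.01

E[u] = 0.16·ln(71) + 0.68·ln(53) + 0.08·ln(25) + 0.08·ln(14) = 0.6820 + 2.6998 + 0.2575 + 0.2111 = 3.8504
CE = e^3.8504 ≈ 47.01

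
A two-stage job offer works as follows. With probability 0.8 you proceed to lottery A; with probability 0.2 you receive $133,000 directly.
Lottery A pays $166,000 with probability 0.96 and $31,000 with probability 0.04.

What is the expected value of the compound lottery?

$155,080

EV(A) = 0.96 × 166000 + 0.04 × 31000 = 159360 + 1240 = 160600
Branch B: 133000 (certain)
Overall = 0.8 × 160600 + 0.2 × 133000 = 128480 + 26600 = 155080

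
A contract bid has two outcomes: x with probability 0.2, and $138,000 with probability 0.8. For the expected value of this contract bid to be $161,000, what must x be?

0.2·x + 0.8·138000 = 161000
0.2·x = 161000 − 110400 = 50600
x = 50600 / 0.2 = 253000

x = $253,000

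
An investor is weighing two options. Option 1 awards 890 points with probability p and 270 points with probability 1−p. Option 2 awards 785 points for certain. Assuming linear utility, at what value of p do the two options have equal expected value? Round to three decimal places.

p·890 + (1−p)·270 = 785
620p + 270 = 785
p = (785 − 270) / 620

p = 0.831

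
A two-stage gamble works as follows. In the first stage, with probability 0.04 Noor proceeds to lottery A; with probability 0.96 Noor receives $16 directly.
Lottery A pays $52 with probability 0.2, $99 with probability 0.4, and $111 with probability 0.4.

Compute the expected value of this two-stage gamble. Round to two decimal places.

$19.14

EV(A) = 0.2 × 52 + 0.4 × 99 + 0.4 × 111 = 10.4 + 39.6 + 44.4 = 94.4
Branch B: 16 (certain)
Overall = 0.04 × 94.4 + 0.96 × 16 = 3.776 + 15.36 = 19.136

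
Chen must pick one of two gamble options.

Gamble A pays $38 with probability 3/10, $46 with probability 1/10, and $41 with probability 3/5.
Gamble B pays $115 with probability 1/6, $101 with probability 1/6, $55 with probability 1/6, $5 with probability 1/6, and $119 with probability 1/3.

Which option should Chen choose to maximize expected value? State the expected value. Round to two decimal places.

Gamble B ($85.67)

Gamble A = 3/10 × 38 + 1/10 × 46 + 3/5 × 41 = 11.4 + 4.6 + 24.6 = 40.6
Gamble B = 1/6 × 115 + 1/6 × 101 + 1/6 × 55 + 1/6 × 5 + 1/3 × 119 = 19.1667 + 16.8333 + 9.1667 + 0.8333 + 39.6667 = 85.6667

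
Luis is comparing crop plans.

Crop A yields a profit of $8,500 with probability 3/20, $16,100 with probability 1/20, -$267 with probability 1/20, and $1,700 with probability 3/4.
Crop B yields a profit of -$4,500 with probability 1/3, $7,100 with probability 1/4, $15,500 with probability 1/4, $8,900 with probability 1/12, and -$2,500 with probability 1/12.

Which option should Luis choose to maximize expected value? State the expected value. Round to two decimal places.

Crop A = 3/20 × 8500 + 1/20 × 16100 + 1/20 × (-267) + 3/4 × 1700 = 1275 + 805 − 13.35 + 1275 = 3341.65
Crop B = 1/3 × (-4500) + 1/4 × 7100 + 1/4 × 15500 + 1/12 × 8900 + 1/12 × (-2500) = -1500 + 1775 + 3875 + 741.6667 − 208.3333 = 4683.3333

Crop B ($4,683.33)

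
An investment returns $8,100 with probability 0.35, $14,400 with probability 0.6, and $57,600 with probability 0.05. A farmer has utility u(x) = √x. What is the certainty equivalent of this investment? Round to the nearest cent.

$13,340.25

E[u] = 0.35·√8100 + 0.6·√14400 + 0.05·√57600 = 0.35·90 + 0.6·120 + 0.05·240 = 115.5
CE = (115.5)² = 13340.25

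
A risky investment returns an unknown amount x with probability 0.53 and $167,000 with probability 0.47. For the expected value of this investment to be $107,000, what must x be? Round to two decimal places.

0.53·x + 0.47·167000 = 107000
0.53·x = 107000 − 78490 = 28510
x = 28510 / 0.53 = 53792.4528

x = $53,792.45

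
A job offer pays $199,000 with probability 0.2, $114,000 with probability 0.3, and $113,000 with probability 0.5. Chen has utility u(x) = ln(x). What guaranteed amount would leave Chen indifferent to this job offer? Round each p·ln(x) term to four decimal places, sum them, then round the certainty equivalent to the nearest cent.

E[u] = 0.2·ln(199000) + 0.3·ln(114000) + 0.5·ln(113000) = 2.4402 + 3.4932 + 5.8176 = 11.7510
CE = e^11.7510 ≈ 126880.38

$126,880.38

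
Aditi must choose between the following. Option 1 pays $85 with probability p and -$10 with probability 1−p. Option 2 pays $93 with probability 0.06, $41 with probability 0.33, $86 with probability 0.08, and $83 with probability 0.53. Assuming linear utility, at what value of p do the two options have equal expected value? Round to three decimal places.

EV(Option 2) = 0.06 × 93 + 0.33 × 41 + 0.08 × 86 + 0.53 × 83 = 5.58 + 13.53 + 6.88 + 43.99 = 69.98
p·85 + (1−p)·(-10) = 69.98
95p − 10 = 69.98
p = (69.98 + 10) / 95

p = 0.842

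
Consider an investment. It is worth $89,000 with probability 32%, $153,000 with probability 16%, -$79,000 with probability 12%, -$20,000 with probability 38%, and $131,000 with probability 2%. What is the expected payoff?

EV = 0.32 × 89000 + 0.16 × 153000 + 0.12 × (-79000) + 0.38 × (-20000) + 0.02 × 131000 = 28480 + 24480 − 9480 − 7600 + 2620 = 38500

$38,500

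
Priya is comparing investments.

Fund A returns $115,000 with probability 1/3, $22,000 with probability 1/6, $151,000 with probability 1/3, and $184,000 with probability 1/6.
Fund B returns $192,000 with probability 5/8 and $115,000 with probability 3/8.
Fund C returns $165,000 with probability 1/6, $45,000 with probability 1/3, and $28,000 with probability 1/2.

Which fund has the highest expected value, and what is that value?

Fund B ($163,125)

Fund A = 1/3 × 115000 + 1/6 × 22000 + 1/3 × 151000 + 1/6 × 184000 = 38333.3333 + 3666.6667 + 50333.3333 + 30666.6667 = 123000
Fund B = 5/8 × 192000 + 3/8 × 115000 = 120000 + 43125 = 163125
Fund C = 1/6 × 165000 + 1/3 × 45000 + 1/2 × 28000 = 27500 + 15000 + 14000 = 56500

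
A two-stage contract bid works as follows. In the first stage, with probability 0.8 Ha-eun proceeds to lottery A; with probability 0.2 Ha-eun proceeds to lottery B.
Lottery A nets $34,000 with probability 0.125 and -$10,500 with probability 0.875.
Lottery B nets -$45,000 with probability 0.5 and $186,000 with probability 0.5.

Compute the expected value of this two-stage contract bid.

EV(A) = 0.125 × 34000 + 0.875 × (-10500) = 4250 − 9187.5 = -4937.5
EV(B) = 0.5 × (-45000) + 0.5 × 186000 = -22500 + 93000 = 70500
Overall = 0.8 × (-4937.5) + 0.2 × 70500 = -3950 + 14100 = 10150

$10,150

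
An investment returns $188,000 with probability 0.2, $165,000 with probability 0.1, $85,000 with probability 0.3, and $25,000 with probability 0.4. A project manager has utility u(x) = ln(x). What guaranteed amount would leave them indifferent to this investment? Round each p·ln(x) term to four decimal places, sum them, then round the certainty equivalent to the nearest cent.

E[u] = 0.2·ln(188000) + 0.1·ln(165000) + 0.3·ln(85000) + 0.4·ln(25000) = 2.4288 + 1.2014 + 3.4051 + 4.0507 = 11.0860
CE = e^11.0860 ≈ 65251.22

$65,251.22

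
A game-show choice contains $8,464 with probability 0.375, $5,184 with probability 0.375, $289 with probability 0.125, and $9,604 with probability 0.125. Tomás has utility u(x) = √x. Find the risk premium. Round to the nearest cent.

E[u] = 0.375·√8464 + 0.375·√5184 + 0.125·√289 + 0.125·√9604 = 0.375·92 + 0.375·72 + 0.125·17 + 0.125·98 = 75.875
CE = (75.875)² = 5757.015625
Risk premium = EV − CE = 6354.625 − 5757.015625 = 597.609375

$597.61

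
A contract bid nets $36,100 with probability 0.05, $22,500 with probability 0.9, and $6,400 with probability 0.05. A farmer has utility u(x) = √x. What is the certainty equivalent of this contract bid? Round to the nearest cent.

$22,052.25

E[u] = 0.05·√36100 + 0.9·√22500 + 0.05·√6400 = 0.05·190 + 0.9·150 + 0.05·80 = 148.5
CE = (148.5)² = 22052.25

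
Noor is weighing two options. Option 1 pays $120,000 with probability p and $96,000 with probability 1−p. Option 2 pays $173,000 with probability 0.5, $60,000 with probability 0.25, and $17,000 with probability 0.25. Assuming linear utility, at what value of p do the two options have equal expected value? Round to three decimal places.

EV(Option 2) = 0.5 × 173000 + 0.25 × 60000 + 0.25 × 17000 = 86500 + 15000 + 4250 = 105750
p·120000 + (1−p)·96000 = 105750
24000p + 96000 = 105750
p = (105750 − 96000) / 24000

p = 0.406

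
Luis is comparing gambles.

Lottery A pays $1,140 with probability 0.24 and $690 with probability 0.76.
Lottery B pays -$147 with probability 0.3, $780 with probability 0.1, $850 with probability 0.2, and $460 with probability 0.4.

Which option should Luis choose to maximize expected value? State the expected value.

Lottery A = 0.24 × 1140 + 0.76 × 690 = 273.6 + 524.4 = 798
Lottery B = 0.3 × (-147) + 0.1 × 780 + 0.2 × 850 + 0.4 × 460 = -44.1 + 78 + 170 + 184 = 387.9

Lottery A ($798)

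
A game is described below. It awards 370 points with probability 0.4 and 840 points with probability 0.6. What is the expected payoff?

652 points

EV = 0.4 × 370 + 0.6 × 840 = 148 + 504 = 652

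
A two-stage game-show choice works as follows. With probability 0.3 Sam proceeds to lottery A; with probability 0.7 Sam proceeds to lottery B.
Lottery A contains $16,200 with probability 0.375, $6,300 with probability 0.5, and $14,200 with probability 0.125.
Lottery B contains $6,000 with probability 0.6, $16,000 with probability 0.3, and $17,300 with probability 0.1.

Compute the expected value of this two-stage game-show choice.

EV(A) = 0.375 × 16200 + 0.5 × 6300 + 0.125 × 14200 = 6075 + 3150 + 1775 = 11000
EV(B) = 0.6 × 6000 + 0.3 × 16000 + 0.1 × 17300 = 3600 + 4800 + 1730 = 10130
Overall = 0.3 × 11000 + 0.7 × 10130 = 3300 + 7091 = 10391

$10,391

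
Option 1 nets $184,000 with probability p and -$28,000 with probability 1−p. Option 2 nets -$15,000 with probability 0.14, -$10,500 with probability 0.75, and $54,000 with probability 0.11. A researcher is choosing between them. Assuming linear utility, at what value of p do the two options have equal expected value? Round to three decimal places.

EV(Option 2) = 0.14 × (-15000) + 0.75 × (-10500) + 0.11 × 54000 = -2100 − 7875 + 5940 = -4035
p·184000 + (1−p)·(-28000) = -4035
212000p − 28000 = -4035
p = (-4035 + 28000) / 212000

p = 0.113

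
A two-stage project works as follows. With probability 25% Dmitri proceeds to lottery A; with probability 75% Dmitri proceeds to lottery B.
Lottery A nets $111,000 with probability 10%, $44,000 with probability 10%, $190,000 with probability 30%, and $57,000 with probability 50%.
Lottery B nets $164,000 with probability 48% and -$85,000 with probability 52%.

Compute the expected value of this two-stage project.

EV(A) = 0.1 × 111000 + 0.1 × 44000 + 0.3 × 190000 + 0.5 × 57000 = 11100 + 4400 + 57000 + 28500 = 101000
EV(B) = 0.48 × 164000 + 0.52 × (-85000) = 78720 − 44200 = 34520
Overall = 0.25 × 101000 + 0.75 × 34520 = 25250 + 25890 = 51140

$51,140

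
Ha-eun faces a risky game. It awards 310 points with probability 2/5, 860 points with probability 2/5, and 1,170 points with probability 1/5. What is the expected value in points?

EV = 2/5 × 310 + 2/5 × 860 + 1/5 × 1170 = 124 + 344 + 234 = 702

702 points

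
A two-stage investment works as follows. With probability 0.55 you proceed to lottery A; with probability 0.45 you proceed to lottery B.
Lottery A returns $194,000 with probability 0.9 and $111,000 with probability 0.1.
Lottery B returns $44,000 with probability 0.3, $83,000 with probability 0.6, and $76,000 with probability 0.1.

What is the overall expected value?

EV(A) = 0.9 × 194000 + 0.1 × 111000 = 174600 + 11100 = 185700
EV(B) = 0.3 × 44000 + 0.6 × 83000 + 0.1 × 76000 = 13200 + 49800 + 7600 = 70600
Overall = 0.55 × 185700 + 0.45 × 70600 = 102135 + 31770 = 133905

$133,905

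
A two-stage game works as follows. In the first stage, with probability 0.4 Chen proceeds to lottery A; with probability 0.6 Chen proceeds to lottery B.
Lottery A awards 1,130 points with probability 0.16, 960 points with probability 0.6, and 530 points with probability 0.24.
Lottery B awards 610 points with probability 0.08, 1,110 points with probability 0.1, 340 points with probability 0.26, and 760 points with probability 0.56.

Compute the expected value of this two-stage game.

EV(A) = 0.16 × 1130 + 0.6 × 960 + 0.24 × 530 = 180.8 + 576 + 127.2 = 884
EV(B) = 0.08 × 610 + 0.1 × 1110 + 0.26 × 340 + 0.56 × 760 = 48.8 + 111 + 88.4 + 425.6 = 673.8
Overall = 0.4 × 884 + 0.6 × 673.8 = 353.6 + 404.28 = 757.88

757.88 points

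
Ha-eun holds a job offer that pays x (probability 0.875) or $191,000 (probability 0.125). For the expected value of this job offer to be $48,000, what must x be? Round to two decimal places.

x = $27,571.43

0.875·x + 0.125·191000 = 48000
0.875·x = 48000 − 23875 = 24125
x = 24125 / 0.875 = 27571.4286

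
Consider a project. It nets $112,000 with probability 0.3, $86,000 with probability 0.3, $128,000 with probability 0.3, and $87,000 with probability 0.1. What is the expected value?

EV = 0.3 × 112000 + 0.3 × 86000 + 0.3 × 128000 + 0.1 × 87000 = 33600 + 25800 + 38400 + 8700 = 106500

$106,500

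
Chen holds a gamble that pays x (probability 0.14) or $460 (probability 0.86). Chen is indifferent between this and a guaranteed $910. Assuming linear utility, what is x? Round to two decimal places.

0.14·x + 0.86·460 = 910
0.14·x = 910 − 395.6 = 514.4
x = 514.4 / 0.14 = 3674.2857

x = $3,674.29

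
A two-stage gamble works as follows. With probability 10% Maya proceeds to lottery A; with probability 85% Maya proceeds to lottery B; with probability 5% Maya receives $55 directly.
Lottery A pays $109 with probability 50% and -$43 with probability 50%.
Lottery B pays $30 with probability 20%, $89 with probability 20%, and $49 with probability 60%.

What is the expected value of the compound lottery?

EV(A) = 0.5 × 109 + 0.5 × (-43) = 54.5 − 21.5 = 33
EV(B) = 0.2 × 30 + 0.2 × 89 + 0.6 × 49 = 6 + 17.8 + 29.4 = 53.2
Branch C: 55 (certain)
Overall = 0.1 × 33 + 0.85 × 53.2 + 0.05 × 55 = 3.3 + 45.22 + 2.75 = 51.27

$51.27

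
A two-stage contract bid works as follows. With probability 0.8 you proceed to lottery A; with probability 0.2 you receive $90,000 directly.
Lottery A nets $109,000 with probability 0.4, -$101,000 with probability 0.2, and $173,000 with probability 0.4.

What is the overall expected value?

EV(A) = 0.4 × 109000 + 0.2 × (-101000) + 0.4 × 173000 = 43600 − 20200 + 69200 = 92600
Branch B: 90000 (certain)
Overall = 0.8 × 92600 + 0.2 × 90000 = 74080 + 18000 = 92080

$92,080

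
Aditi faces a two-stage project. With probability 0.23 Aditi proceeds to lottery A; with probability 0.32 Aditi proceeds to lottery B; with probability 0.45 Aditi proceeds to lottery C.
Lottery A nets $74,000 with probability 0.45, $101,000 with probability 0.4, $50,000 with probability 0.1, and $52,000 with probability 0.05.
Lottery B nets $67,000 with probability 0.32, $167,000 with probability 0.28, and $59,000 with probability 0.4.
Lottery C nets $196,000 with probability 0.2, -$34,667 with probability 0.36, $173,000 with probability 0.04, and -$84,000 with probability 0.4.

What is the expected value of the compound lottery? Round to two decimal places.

$48,092.95

EV(A) = 0.45 × 74000 + 0.4 × 101000 + 0.1 × 50000 + 0.05 × 52000 = 33300 + 40400 + 5000 + 2600 = 81300
EV(B) = 0.32 × 67000 + 0.28 × 167000 + 0.4 × 59000 = 21440 + 46760 + 23600 = 91800
EV(C) = 0.2 × 196000 + 0.36 × (-34667) + 0.04 × 173000 + 0.4 × (-84000) = 39200 − 12480.12 + 6920 − 33600 = 39.88
Overall = 0.23 × 81300 + 0.32 × 91800 + 0.45 × 39.88 = 18699 + 29376 + 17.946 = 48092.946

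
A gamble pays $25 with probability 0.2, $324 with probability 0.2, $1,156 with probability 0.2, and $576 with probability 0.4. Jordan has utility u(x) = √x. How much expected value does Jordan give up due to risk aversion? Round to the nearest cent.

$90.40

E[u] = 0.2·√25 + 0.2·√324 + 0.2·√1156 + 0.4·√576 = 0.2·5 + 0.2·18 + 0.2·34 + 0.4·24 = 21
CE = (21)² = 441
Risk premium = EV − CE = 531.4 − 441 = 90.4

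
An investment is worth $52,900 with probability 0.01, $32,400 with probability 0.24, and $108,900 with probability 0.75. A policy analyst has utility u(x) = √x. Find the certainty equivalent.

E[u] = 0.01·√52900 + 0.24·√32400 + 0.75·√108900 = 0.01·230 + 0.24·180 + 0.75·330 = 293
CE = (293)² = 85849

$85,849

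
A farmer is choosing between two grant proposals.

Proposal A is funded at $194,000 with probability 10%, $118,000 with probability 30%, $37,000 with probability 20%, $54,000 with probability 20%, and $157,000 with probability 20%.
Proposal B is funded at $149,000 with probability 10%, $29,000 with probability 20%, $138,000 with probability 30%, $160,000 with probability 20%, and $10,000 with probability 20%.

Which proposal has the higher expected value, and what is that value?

Proposal A ($104,400)

Proposal A = 0.1 × 194000 + 0.3 × 118000 + 0.2 × 37000 + 0.2 × 54000 + 0.2 × 157000 = 19400 + 35400 + 7400 + 10800 + 31400 = 104400
Proposal B = 0.1 × 149000 + 0.2 × 29000 + 0.3 × 138000 + 0.2 × 160000 + 0.2 × 10000 = 14900 + 5800 + 41400 + 32000 + 2000 = 96100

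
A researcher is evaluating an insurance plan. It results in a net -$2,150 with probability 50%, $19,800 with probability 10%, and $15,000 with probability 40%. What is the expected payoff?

$6,905

EV = 0.5 × (-2150) + 0.1 × 19800 + 0.4 × 15000 = -1075 + 1980 + 6000 = 6905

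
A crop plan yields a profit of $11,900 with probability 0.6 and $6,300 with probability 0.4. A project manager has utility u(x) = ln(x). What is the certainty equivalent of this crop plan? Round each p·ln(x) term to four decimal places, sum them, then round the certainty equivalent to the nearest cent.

E[u] = 0.6·ln(11900) + 0.4·ln(6300) = 5.6306 + 3.4993 = 9.1299
CE = e^9.1299 ≈ 9227.10

$9,227.10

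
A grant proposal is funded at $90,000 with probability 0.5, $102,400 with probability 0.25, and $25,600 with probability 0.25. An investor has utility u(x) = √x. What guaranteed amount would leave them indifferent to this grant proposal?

$72,900

E[u] = 0.5·√90000 + 0.25·√102400 + 0.25·√25600 = 0.5·300 + 0.25·320 + 0.25·160 = 270
CE = (270)² = 72900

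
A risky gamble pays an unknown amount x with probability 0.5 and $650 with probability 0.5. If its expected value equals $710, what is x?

x = $770

0.5·x + 0.5·650 = 710
0.5·x = 710 − 325 = 385
x = 385 / 0.5 = 770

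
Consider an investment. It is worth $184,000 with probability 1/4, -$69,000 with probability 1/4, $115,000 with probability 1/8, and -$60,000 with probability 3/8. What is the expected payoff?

EV = 1/4 × 184000 + 1/4 × (-69000) + 1/8 × 115000 + 3/8 × (-60000) = 46000 − 17250 + 14375 − 22500 = 20625

$20,625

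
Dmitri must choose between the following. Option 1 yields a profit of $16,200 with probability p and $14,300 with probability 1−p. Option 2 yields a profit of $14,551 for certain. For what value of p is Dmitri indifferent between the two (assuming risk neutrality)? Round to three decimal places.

p = 0.132

p·16200 + (1−p)·14300 = 14551
1900p + 14300 = 14551
p = (14551 − 14300) / 1900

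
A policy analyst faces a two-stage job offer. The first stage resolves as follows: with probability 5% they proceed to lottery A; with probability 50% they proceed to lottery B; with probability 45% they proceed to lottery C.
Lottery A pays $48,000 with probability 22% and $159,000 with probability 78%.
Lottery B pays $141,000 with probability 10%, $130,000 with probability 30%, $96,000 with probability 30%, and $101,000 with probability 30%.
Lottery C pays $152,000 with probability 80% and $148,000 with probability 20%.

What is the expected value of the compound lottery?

$130,869

EV(A) = 0.22 × 48000 + 0.78 × 159000 = 10560 + 124020 = 134580
EV(B) = 0.1 × 141000 + 0.3 × 130000 + 0.3 × 96000 + 0.3 × 101000 = 14100 + 39000 + 28800 + 30300 = 112200
EV(C) = 0.8 × 152000 + 0.2 × 148000 = 121600 + 29600 = 151200
Overall = 0.05 × 134580 + 0.5 × 112200 + 0.45 × 151200 = 6729 + 56100 + 68040 = 130869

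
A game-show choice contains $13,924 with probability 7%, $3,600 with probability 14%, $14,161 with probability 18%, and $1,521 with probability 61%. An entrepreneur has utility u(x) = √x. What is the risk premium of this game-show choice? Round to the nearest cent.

E[u] = 0.07·√13924 + 0.14·√3600 + 0.18·√14161 + 0.61·√1521 = 0.07·118 + 0.14·60 + 0.18·119 + 0.61·39 = 61.87
CE = (61.87)² = 3827.8969
Risk premium = EV − CE = 4955.47 − 3827.8969 = 1127.5731

$1,127.57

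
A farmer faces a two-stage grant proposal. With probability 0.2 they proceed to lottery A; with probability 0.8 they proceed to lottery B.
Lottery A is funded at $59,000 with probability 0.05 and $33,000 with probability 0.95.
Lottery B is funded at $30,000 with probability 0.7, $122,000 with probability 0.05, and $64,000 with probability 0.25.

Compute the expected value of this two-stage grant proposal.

$41,340

EV(A) = 0.05 × 59000 + 0.95 × 33000 = 2950 + 31350 = 34300
EV(B) = 0.7 × 30000 + 0.05 × 122000 + 0.25 × 64000 = 21000 + 6100 + 16000 = 43100
Overall = 0.2 × 34300 + 0.8 × 43100 = 6860 + 34480 = 41340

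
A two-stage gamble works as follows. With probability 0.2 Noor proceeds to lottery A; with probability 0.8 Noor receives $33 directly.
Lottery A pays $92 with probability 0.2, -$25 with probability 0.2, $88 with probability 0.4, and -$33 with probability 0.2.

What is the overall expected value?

$34.80

EV(A) = 0.2 × 92 + 0.2 × (-25) + 0.4 × 88 + 0.2 × (-33) = 18.4 − 5 + 35.2 − 6.6 = 42
Branch B: 33 (certain)
Overall = 0.2 × 42 + 0.8 × 33 = 8.4 + 26.4 = 34.8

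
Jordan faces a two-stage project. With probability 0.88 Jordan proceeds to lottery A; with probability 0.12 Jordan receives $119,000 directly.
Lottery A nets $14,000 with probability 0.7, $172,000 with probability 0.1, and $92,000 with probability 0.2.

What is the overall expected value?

EV(A) = 0.7 × 14000 + 0.1 × 172000 + 0.2 × 92000 = 9800 + 17200 + 18400 = 45400
Branch B: 119000 (certain)
Overall = 0.88 × 45400 + 0.12 × 119000 = 39952 + 14280 = 54232

$54,232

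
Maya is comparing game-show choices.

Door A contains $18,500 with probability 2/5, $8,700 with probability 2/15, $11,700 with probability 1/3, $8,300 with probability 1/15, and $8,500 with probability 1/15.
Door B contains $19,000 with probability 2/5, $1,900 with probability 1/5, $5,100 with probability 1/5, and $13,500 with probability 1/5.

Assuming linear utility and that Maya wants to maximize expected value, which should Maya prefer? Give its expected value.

Door A = 2/5 × 18500 + 2/15 × 8700 + 1/3 × 11700 + 1/15 × 8300 + 1/15 × 8500 = 7400 + 1160 + 3900 + 553.3333 + 566.6667 = 13580
Door B = 2/5 × 19000 + 1/5 × 1900 + 1/5 × 5100 + 1/5 × 13500 = 7600 + 380 + 1020 + 2700 = 11700

Door A ($13,580)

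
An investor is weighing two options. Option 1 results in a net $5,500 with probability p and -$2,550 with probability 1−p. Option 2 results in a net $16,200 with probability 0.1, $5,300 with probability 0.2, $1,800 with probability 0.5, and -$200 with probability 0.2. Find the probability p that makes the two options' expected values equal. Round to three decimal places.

EV(Option 2) = 0.1 × 16200 + 0.2 × 5300 + 0.5 × 1800 + 0.2 × (-200) = 1620 + 1060 + 900 − 40 = 3540
p·5500 + (1−p)·(-2550) = 3540
8050p − 2550 = 3540
p = (3540 + 2550) / 8050

p = 0.757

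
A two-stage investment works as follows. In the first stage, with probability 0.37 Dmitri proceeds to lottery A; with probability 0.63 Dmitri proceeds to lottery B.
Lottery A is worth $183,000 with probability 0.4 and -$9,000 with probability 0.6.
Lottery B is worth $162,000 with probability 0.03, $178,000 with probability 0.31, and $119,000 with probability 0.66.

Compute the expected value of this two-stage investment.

$112,391.40

EV(A) = 0.4 × 183000 + 0.6 × (-9000) = 73200 − 5400 = 67800
EV(B) = 0.03 × 162000 + 0.31 × 178000 + 0.66 × 119000 = 4860 + 55180 + 78540 = 138580
Overall = 0.37 × 67800 + 0.63 × 138580 = 25086 + 87305.4 = 112391.4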